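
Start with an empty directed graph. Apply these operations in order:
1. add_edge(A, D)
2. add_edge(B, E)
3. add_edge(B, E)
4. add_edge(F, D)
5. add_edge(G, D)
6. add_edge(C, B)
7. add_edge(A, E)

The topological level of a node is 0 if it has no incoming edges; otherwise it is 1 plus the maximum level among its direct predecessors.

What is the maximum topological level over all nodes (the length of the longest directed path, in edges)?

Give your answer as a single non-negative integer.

Answer: 2

Derivation:
Op 1: add_edge(A, D). Edges now: 1
Op 2: add_edge(B, E). Edges now: 2
Op 3: add_edge(B, E) (duplicate, no change). Edges now: 2
Op 4: add_edge(F, D). Edges now: 3
Op 5: add_edge(G, D). Edges now: 4
Op 6: add_edge(C, B). Edges now: 5
Op 7: add_edge(A, E). Edges now: 6
Compute levels (Kahn BFS):
  sources (in-degree 0): A, C, F, G
  process A: level=0
    A->D: in-degree(D)=2, level(D)>=1
    A->E: in-degree(E)=1, level(E)>=1
  process C: level=0
    C->B: in-degree(B)=0, level(B)=1, enqueue
  process F: level=0
    F->D: in-degree(D)=1, level(D)>=1
  process G: level=0
    G->D: in-degree(D)=0, level(D)=1, enqueue
  process B: level=1
    B->E: in-degree(E)=0, level(E)=2, enqueue
  process D: level=1
  process E: level=2
All levels: A:0, B:1, C:0, D:1, E:2, F:0, G:0
max level = 2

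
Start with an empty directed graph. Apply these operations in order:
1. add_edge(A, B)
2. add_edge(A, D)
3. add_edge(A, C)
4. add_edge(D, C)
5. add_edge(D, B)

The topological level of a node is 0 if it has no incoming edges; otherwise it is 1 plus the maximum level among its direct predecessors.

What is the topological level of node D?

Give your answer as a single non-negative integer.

Answer: 1

Derivation:
Op 1: add_edge(A, B). Edges now: 1
Op 2: add_edge(A, D). Edges now: 2
Op 3: add_edge(A, C). Edges now: 3
Op 4: add_edge(D, C). Edges now: 4
Op 5: add_edge(D, B). Edges now: 5
Compute levels (Kahn BFS):
  sources (in-degree 0): A
  process A: level=0
    A->B: in-degree(B)=1, level(B)>=1
    A->C: in-degree(C)=1, level(C)>=1
    A->D: in-degree(D)=0, level(D)=1, enqueue
  process D: level=1
    D->B: in-degree(B)=0, level(B)=2, enqueue
    D->C: in-degree(C)=0, level(C)=2, enqueue
  process B: level=2
  process C: level=2
All levels: A:0, B:2, C:2, D:1
level(D) = 1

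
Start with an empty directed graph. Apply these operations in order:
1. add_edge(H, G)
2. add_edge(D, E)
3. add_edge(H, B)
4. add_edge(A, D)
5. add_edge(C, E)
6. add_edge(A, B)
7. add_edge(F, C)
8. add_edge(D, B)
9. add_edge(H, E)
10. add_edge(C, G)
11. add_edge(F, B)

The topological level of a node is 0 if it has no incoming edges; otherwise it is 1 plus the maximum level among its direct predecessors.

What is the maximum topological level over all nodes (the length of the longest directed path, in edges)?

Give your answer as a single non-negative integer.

Answer: 2

Derivation:
Op 1: add_edge(H, G). Edges now: 1
Op 2: add_edge(D, E). Edges now: 2
Op 3: add_edge(H, B). Edges now: 3
Op 4: add_edge(A, D). Edges now: 4
Op 5: add_edge(C, E). Edges now: 5
Op 6: add_edge(A, B). Edges now: 6
Op 7: add_edge(F, C). Edges now: 7
Op 8: add_edge(D, B). Edges now: 8
Op 9: add_edge(H, E). Edges now: 9
Op 10: add_edge(C, G). Edges now: 10
Op 11: add_edge(F, B). Edges now: 11
Compute levels (Kahn BFS):
  sources (in-degree 0): A, F, H
  process A: level=0
    A->B: in-degree(B)=3, level(B)>=1
    A->D: in-degree(D)=0, level(D)=1, enqueue
  process F: level=0
    F->B: in-degree(B)=2, level(B)>=1
    F->C: in-degree(C)=0, level(C)=1, enqueue
  process H: level=0
    H->B: in-degree(B)=1, level(B)>=1
    H->E: in-degree(E)=2, level(E)>=1
    H->G: in-degree(G)=1, level(G)>=1
  process D: level=1
    D->B: in-degree(B)=0, level(B)=2, enqueue
    D->E: in-degree(E)=1, level(E)>=2
  process C: level=1
    C->E: in-degree(E)=0, level(E)=2, enqueue
    C->G: in-degree(G)=0, level(G)=2, enqueue
  process B: level=2
  process E: level=2
  process G: level=2
All levels: A:0, B:2, C:1, D:1, E:2, F:0, G:2, H:0
max level = 2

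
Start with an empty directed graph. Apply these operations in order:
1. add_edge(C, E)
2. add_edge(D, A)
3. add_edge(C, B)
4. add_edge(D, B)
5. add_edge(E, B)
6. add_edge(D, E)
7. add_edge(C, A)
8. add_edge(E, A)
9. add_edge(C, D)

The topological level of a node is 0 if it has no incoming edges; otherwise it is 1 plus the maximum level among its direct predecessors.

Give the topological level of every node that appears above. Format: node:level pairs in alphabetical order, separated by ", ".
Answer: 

Answer: A:3, B:3, C:0, D:1, E:2

Derivation:
Op 1: add_edge(C, E). Edges now: 1
Op 2: add_edge(D, A). Edges now: 2
Op 3: add_edge(C, B). Edges now: 3
Op 4: add_edge(D, B). Edges now: 4
Op 5: add_edge(E, B). Edges now: 5
Op 6: add_edge(D, E). Edges now: 6
Op 7: add_edge(C, A). Edges now: 7
Op 8: add_edge(E, A). Edges now: 8
Op 9: add_edge(C, D). Edges now: 9
Compute levels (Kahn BFS):
  sources (in-degree 0): C
  process C: level=0
    C->A: in-degree(A)=2, level(A)>=1
    C->B: in-degree(B)=2, level(B)>=1
    C->D: in-degree(D)=0, level(D)=1, enqueue
    C->E: in-degree(E)=1, level(E)>=1
  process D: level=1
    D->A: in-degree(A)=1, level(A)>=2
    D->B: in-degree(B)=1, level(B)>=2
    D->E: in-degree(E)=0, level(E)=2, enqueue
  process E: level=2
    E->A: in-degree(A)=0, level(A)=3, enqueue
    E->B: in-degree(B)=0, level(B)=3, enqueue
  process A: level=3
  process B: level=3
All levels: A:3, B:3, C:0, D:1, E:2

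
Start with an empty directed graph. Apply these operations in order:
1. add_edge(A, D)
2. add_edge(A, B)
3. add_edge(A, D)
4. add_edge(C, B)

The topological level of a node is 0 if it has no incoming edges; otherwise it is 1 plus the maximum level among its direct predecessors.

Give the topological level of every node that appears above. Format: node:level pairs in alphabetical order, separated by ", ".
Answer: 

Op 1: add_edge(A, D). Edges now: 1
Op 2: add_edge(A, B). Edges now: 2
Op 3: add_edge(A, D) (duplicate, no change). Edges now: 2
Op 4: add_edge(C, B). Edges now: 3
Compute levels (Kahn BFS):
  sources (in-degree 0): A, C
  process A: level=0
    A->B: in-degree(B)=1, level(B)>=1
    A->D: in-degree(D)=0, level(D)=1, enqueue
  process C: level=0
    C->B: in-degree(B)=0, level(B)=1, enqueue
  process D: level=1
  process B: level=1
All levels: A:0, B:1, C:0, D:1

Answer: A:0, B:1, C:0, D:1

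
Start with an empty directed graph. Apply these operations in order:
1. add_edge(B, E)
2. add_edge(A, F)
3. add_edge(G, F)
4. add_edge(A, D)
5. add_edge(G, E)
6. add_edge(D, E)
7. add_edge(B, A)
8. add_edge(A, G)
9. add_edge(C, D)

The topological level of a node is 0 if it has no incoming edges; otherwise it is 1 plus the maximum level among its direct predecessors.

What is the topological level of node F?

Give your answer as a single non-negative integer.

Answer: 3

Derivation:
Op 1: add_edge(B, E). Edges now: 1
Op 2: add_edge(A, F). Edges now: 2
Op 3: add_edge(G, F). Edges now: 3
Op 4: add_edge(A, D). Edges now: 4
Op 5: add_edge(G, E). Edges now: 5
Op 6: add_edge(D, E). Edges now: 6
Op 7: add_edge(B, A). Edges now: 7
Op 8: add_edge(A, G). Edges now: 8
Op 9: add_edge(C, D). Edges now: 9
Compute levels (Kahn BFS):
  sources (in-degree 0): B, C
  process B: level=0
    B->A: in-degree(A)=0, level(A)=1, enqueue
    B->E: in-degree(E)=2, level(E)>=1
  process C: level=0
    C->D: in-degree(D)=1, level(D)>=1
  process A: level=1
    A->D: in-degree(D)=0, level(D)=2, enqueue
    A->F: in-degree(F)=1, level(F)>=2
    A->G: in-degree(G)=0, level(G)=2, enqueue
  process D: level=2
    D->E: in-degree(E)=1, level(E)>=3
  process G: level=2
    G->E: in-degree(E)=0, level(E)=3, enqueue
    G->F: in-degree(F)=0, level(F)=3, enqueue
  process E: level=3
  process F: level=3
All levels: A:1, B:0, C:0, D:2, E:3, F:3, G:2
level(F) = 3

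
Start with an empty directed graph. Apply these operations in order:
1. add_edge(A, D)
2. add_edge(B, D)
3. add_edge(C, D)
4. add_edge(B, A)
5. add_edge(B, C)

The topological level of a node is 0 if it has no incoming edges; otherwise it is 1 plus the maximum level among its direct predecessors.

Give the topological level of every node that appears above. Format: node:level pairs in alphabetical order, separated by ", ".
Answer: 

Answer: A:1, B:0, C:1, D:2

Derivation:
Op 1: add_edge(A, D). Edges now: 1
Op 2: add_edge(B, D). Edges now: 2
Op 3: add_edge(C, D). Edges now: 3
Op 4: add_edge(B, A). Edges now: 4
Op 5: add_edge(B, C). Edges now: 5
Compute levels (Kahn BFS):
  sources (in-degree 0): B
  process B: level=0
    B->A: in-degree(A)=0, level(A)=1, enqueue
    B->C: in-degree(C)=0, level(C)=1, enqueue
    B->D: in-degree(D)=2, level(D)>=1
  process A: level=1
    A->D: in-degree(D)=1, level(D)>=2
  process C: level=1
    C->D: in-degree(D)=0, level(D)=2, enqueue
  process D: level=2
All levels: A:1, B:0, C:1, D:2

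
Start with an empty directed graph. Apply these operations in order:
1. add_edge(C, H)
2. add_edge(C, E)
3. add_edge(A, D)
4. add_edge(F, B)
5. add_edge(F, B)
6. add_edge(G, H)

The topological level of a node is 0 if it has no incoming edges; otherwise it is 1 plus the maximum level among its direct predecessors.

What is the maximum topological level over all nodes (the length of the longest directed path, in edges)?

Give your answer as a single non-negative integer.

Op 1: add_edge(C, H). Edges now: 1
Op 2: add_edge(C, E). Edges now: 2
Op 3: add_edge(A, D). Edges now: 3
Op 4: add_edge(F, B). Edges now: 4
Op 5: add_edge(F, B) (duplicate, no change). Edges now: 4
Op 6: add_edge(G, H). Edges now: 5
Compute levels (Kahn BFS):
  sources (in-degree 0): A, C, F, G
  process A: level=0
    A->D: in-degree(D)=0, level(D)=1, enqueue
  process C: level=0
    C->E: in-degree(E)=0, level(E)=1, enqueue
    C->H: in-degree(H)=1, level(H)>=1
  process F: level=0
    F->B: in-degree(B)=0, level(B)=1, enqueue
  process G: level=0
    G->H: in-degree(H)=0, level(H)=1, enqueue
  process D: level=1
  process E: level=1
  process B: level=1
  process H: level=1
All levels: A:0, B:1, C:0, D:1, E:1, F:0, G:0, H:1
max level = 1

Answer: 1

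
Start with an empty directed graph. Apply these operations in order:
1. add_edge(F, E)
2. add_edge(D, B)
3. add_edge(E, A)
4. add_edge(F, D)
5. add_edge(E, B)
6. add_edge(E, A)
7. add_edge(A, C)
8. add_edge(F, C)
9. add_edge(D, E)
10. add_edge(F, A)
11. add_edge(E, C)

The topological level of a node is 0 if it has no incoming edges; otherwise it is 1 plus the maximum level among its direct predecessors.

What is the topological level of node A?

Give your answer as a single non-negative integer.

Answer: 3

Derivation:
Op 1: add_edge(F, E). Edges now: 1
Op 2: add_edge(D, B). Edges now: 2
Op 3: add_edge(E, A). Edges now: 3
Op 4: add_edge(F, D). Edges now: 4
Op 5: add_edge(E, B). Edges now: 5
Op 6: add_edge(E, A) (duplicate, no change). Edges now: 5
Op 7: add_edge(A, C). Edges now: 6
Op 8: add_edge(F, C). Edges now: 7
Op 9: add_edge(D, E). Edges now: 8
Op 10: add_edge(F, A). Edges now: 9
Op 11: add_edge(E, C). Edges now: 10
Compute levels (Kahn BFS):
  sources (in-degree 0): F
  process F: level=0
    F->A: in-degree(A)=1, level(A)>=1
    F->C: in-degree(C)=2, level(C)>=1
    F->D: in-degree(D)=0, level(D)=1, enqueue
    F->E: in-degree(E)=1, level(E)>=1
  process D: level=1
    D->B: in-degree(B)=1, level(B)>=2
    D->E: in-degree(E)=0, level(E)=2, enqueue
  process E: level=2
    E->A: in-degree(A)=0, level(A)=3, enqueue
    E->B: in-degree(B)=0, level(B)=3, enqueue
    E->C: in-degree(C)=1, level(C)>=3
  process A: level=3
    A->C: in-degree(C)=0, level(C)=4, enqueue
  process B: level=3
  process C: level=4
All levels: A:3, B:3, C:4, D:1, E:2, F:0
level(A) = 3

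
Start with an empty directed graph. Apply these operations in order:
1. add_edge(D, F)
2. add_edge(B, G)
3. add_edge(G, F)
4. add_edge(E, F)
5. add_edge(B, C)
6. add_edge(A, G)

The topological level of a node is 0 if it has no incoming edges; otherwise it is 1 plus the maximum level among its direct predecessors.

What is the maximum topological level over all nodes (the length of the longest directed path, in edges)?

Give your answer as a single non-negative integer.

Answer: 2

Derivation:
Op 1: add_edge(D, F). Edges now: 1
Op 2: add_edge(B, G). Edges now: 2
Op 3: add_edge(G, F). Edges now: 3
Op 4: add_edge(E, F). Edges now: 4
Op 5: add_edge(B, C). Edges now: 5
Op 6: add_edge(A, G). Edges now: 6
Compute levels (Kahn BFS):
  sources (in-degree 0): A, B, D, E
  process A: level=0
    A->G: in-degree(G)=1, level(G)>=1
  process B: level=0
    B->C: in-degree(C)=0, level(C)=1, enqueue
    B->G: in-degree(G)=0, level(G)=1, enqueue
  process D: level=0
    D->F: in-degree(F)=2, level(F)>=1
  process E: level=0
    E->F: in-degree(F)=1, level(F)>=1
  process C: level=1
  process G: level=1
    G->F: in-degree(F)=0, level(F)=2, enqueue
  process F: level=2
All levels: A:0, B:0, C:1, D:0, E:0, F:2, G:1
max level = 2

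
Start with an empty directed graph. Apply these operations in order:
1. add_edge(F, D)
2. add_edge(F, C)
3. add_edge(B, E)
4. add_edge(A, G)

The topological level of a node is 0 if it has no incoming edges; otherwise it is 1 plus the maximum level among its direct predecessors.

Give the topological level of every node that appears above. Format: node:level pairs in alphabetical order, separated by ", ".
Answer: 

Op 1: add_edge(F, D). Edges now: 1
Op 2: add_edge(F, C). Edges now: 2
Op 3: add_edge(B, E). Edges now: 3
Op 4: add_edge(A, G). Edges now: 4
Compute levels (Kahn BFS):
  sources (in-degree 0): A, B, F
  process A: level=0
    A->G: in-degree(G)=0, level(G)=1, enqueue
  process B: level=0
    B->E: in-degree(E)=0, level(E)=1, enqueue
  process F: level=0
    F->C: in-degree(C)=0, level(C)=1, enqueue
    F->D: in-degree(D)=0, level(D)=1, enqueue
  process G: level=1
  process E: level=1
  process C: level=1
  process D: level=1
All levels: A:0, B:0, C:1, D:1, E:1, F:0, G:1

Answer: A:0, B:0, C:1, D:1, E:1, F:0, G:1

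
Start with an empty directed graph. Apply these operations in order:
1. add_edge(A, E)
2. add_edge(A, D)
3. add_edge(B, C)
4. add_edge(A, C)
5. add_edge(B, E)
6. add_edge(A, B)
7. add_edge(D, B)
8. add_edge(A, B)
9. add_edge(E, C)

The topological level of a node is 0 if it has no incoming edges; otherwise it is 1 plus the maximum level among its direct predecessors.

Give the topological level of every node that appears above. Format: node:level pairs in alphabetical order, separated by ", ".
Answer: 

Answer: A:0, B:2, C:4, D:1, E:3

Derivation:
Op 1: add_edge(A, E). Edges now: 1
Op 2: add_edge(A, D). Edges now: 2
Op 3: add_edge(B, C). Edges now: 3
Op 4: add_edge(A, C). Edges now: 4
Op 5: add_edge(B, E). Edges now: 5
Op 6: add_edge(A, B). Edges now: 6
Op 7: add_edge(D, B). Edges now: 7
Op 8: add_edge(A, B) (duplicate, no change). Edges now: 7
Op 9: add_edge(E, C). Edges now: 8
Compute levels (Kahn BFS):
  sources (in-degree 0): A
  process A: level=0
    A->B: in-degree(B)=1, level(B)>=1
    A->C: in-degree(C)=2, level(C)>=1
    A->D: in-degree(D)=0, level(D)=1, enqueue
    A->E: in-degree(E)=1, level(E)>=1
  process D: level=1
    D->B: in-degree(B)=0, level(B)=2, enqueue
  process B: level=2
    B->C: in-degree(C)=1, level(C)>=3
    B->E: in-degree(E)=0, level(E)=3, enqueue
  process E: level=3
    E->C: in-degree(C)=0, level(C)=4, enqueue
  process C: level=4
All levels: A:0, B:2, C:4, D:1, E:3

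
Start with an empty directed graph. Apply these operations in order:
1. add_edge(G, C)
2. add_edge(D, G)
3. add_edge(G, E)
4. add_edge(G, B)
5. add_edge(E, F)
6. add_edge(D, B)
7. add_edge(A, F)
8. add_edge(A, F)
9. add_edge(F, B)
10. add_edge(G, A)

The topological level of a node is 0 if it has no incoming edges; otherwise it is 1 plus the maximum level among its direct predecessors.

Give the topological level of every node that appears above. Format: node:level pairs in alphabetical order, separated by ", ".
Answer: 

Answer: A:2, B:4, C:2, D:0, E:2, F:3, G:1

Derivation:
Op 1: add_edge(G, C). Edges now: 1
Op 2: add_edge(D, G). Edges now: 2
Op 3: add_edge(G, E). Edges now: 3
Op 4: add_edge(G, B). Edges now: 4
Op 5: add_edge(E, F). Edges now: 5
Op 6: add_edge(D, B). Edges now: 6
Op 7: add_edge(A, F). Edges now: 7
Op 8: add_edge(A, F) (duplicate, no change). Edges now: 7
Op 9: add_edge(F, B). Edges now: 8
Op 10: add_edge(G, A). Edges now: 9
Compute levels (Kahn BFS):
  sources (in-degree 0): D
  process D: level=0
    D->B: in-degree(B)=2, level(B)>=1
    D->G: in-degree(G)=0, level(G)=1, enqueue
  process G: level=1
    G->A: in-degree(A)=0, level(A)=2, enqueue
    G->B: in-degree(B)=1, level(B)>=2
    G->C: in-degree(C)=0, level(C)=2, enqueue
    G->E: in-degree(E)=0, level(E)=2, enqueue
  process A: level=2
    A->F: in-degree(F)=1, level(F)>=3
  process C: level=2
  process E: level=2
    E->F: in-degree(F)=0, level(F)=3, enqueue
  process F: level=3
    F->B: in-degree(B)=0, level(B)=4, enqueue
  process B: level=4
All levels: A:2, B:4, C:2, D:0, E:2, F:3, G:1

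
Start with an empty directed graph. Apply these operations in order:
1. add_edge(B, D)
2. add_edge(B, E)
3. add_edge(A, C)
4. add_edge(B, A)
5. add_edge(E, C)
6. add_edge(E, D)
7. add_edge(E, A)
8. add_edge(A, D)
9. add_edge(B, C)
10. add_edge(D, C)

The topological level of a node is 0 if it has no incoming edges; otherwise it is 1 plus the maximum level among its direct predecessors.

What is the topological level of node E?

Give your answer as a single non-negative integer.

Answer: 1

Derivation:
Op 1: add_edge(B, D). Edges now: 1
Op 2: add_edge(B, E). Edges now: 2
Op 3: add_edge(A, C). Edges now: 3
Op 4: add_edge(B, A). Edges now: 4
Op 5: add_edge(E, C). Edges now: 5
Op 6: add_edge(E, D). Edges now: 6
Op 7: add_edge(E, A). Edges now: 7
Op 8: add_edge(A, D). Edges now: 8
Op 9: add_edge(B, C). Edges now: 9
Op 10: add_edge(D, C). Edges now: 10
Compute levels (Kahn BFS):
  sources (in-degree 0): B
  process B: level=0
    B->A: in-degree(A)=1, level(A)>=1
    B->C: in-degree(C)=3, level(C)>=1
    B->D: in-degree(D)=2, level(D)>=1
    B->E: in-degree(E)=0, level(E)=1, enqueue
  process E: level=1
    E->A: in-degree(A)=0, level(A)=2, enqueue
    E->C: in-degree(C)=2, level(C)>=2
    E->D: in-degree(D)=1, level(D)>=2
  process A: level=2
    A->C: in-degree(C)=1, level(C)>=3
    A->D: in-degree(D)=0, level(D)=3, enqueue
  process D: level=3
    D->C: in-degree(C)=0, level(C)=4, enqueue
  process C: level=4
All levels: A:2, B:0, C:4, D:3, E:1
level(E) = 1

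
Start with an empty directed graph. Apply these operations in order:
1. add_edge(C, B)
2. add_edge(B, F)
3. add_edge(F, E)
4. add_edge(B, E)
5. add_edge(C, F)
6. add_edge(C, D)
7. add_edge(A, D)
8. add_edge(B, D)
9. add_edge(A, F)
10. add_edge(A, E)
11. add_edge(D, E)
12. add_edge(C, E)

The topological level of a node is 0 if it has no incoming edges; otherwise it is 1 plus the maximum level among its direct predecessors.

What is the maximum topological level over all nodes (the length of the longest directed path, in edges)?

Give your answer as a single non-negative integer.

Answer: 3

Derivation:
Op 1: add_edge(C, B). Edges now: 1
Op 2: add_edge(B, F). Edges now: 2
Op 3: add_edge(F, E). Edges now: 3
Op 4: add_edge(B, E). Edges now: 4
Op 5: add_edge(C, F). Edges now: 5
Op 6: add_edge(C, D). Edges now: 6
Op 7: add_edge(A, D). Edges now: 7
Op 8: add_edge(B, D). Edges now: 8
Op 9: add_edge(A, F). Edges now: 9
Op 10: add_edge(A, E). Edges now: 10
Op 11: add_edge(D, E). Edges now: 11
Op 12: add_edge(C, E). Edges now: 12
Compute levels (Kahn BFS):
  sources (in-degree 0): A, C
  process A: level=0
    A->D: in-degree(D)=2, level(D)>=1
    A->E: in-degree(E)=4, level(E)>=1
    A->F: in-degree(F)=2, level(F)>=1
  process C: level=0
    C->B: in-degree(B)=0, level(B)=1, enqueue
    C->D: in-degree(D)=1, level(D)>=1
    C->E: in-degree(E)=3, level(E)>=1
    C->F: in-degree(F)=1, level(F)>=1
  process B: level=1
    B->D: in-degree(D)=0, level(D)=2, enqueue
    B->E: in-degree(E)=2, level(E)>=2
    B->F: in-degree(F)=0, level(F)=2, enqueue
  process D: level=2
    D->E: in-degree(E)=1, level(E)>=3
  process F: level=2
    F->E: in-degree(E)=0, level(E)=3, enqueue
  process E: level=3
All levels: A:0, B:1, C:0, D:2, E:3, F:2
max level = 3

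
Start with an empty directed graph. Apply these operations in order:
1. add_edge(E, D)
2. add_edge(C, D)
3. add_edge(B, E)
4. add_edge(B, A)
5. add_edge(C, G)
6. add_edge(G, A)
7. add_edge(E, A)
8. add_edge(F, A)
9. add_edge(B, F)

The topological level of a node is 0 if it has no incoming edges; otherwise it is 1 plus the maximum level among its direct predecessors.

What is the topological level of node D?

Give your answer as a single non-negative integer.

Op 1: add_edge(E, D). Edges now: 1
Op 2: add_edge(C, D). Edges now: 2
Op 3: add_edge(B, E). Edges now: 3
Op 4: add_edge(B, A). Edges now: 4
Op 5: add_edge(C, G). Edges now: 5
Op 6: add_edge(G, A). Edges now: 6
Op 7: add_edge(E, A). Edges now: 7
Op 8: add_edge(F, A). Edges now: 8
Op 9: add_edge(B, F). Edges now: 9
Compute levels (Kahn BFS):
  sources (in-degree 0): B, C
  process B: level=0
    B->A: in-degree(A)=3, level(A)>=1
    B->E: in-degree(E)=0, level(E)=1, enqueue
    B->F: in-degree(F)=0, level(F)=1, enqueue
  process C: level=0
    C->D: in-degree(D)=1, level(D)>=1
    C->G: in-degree(G)=0, level(G)=1, enqueue
  process E: level=1
    E->A: in-degree(A)=2, level(A)>=2
    E->D: in-degree(D)=0, level(D)=2, enqueue
  process F: level=1
    F->A: in-degree(A)=1, level(A)>=2
  process G: level=1
    G->A: in-degree(A)=0, level(A)=2, enqueue
  process D: level=2
  process A: level=2
All levels: A:2, B:0, C:0, D:2, E:1, F:1, G:1
level(D) = 2

Answer: 2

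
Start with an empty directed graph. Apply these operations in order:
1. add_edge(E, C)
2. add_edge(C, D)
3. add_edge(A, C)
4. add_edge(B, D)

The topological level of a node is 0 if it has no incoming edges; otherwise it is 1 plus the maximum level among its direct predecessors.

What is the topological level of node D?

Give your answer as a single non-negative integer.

Op 1: add_edge(E, C). Edges now: 1
Op 2: add_edge(C, D). Edges now: 2
Op 3: add_edge(A, C). Edges now: 3
Op 4: add_edge(B, D). Edges now: 4
Compute levels (Kahn BFS):
  sources (in-degree 0): A, B, E
  process A: level=0
    A->C: in-degree(C)=1, level(C)>=1
  process B: level=0
    B->D: in-degree(D)=1, level(D)>=1
  process E: level=0
    E->C: in-degree(C)=0, level(C)=1, enqueue
  process C: level=1
    C->D: in-degree(D)=0, level(D)=2, enqueue
  process D: level=2
All levels: A:0, B:0, C:1, D:2, E:0
level(D) = 2

Answer: 2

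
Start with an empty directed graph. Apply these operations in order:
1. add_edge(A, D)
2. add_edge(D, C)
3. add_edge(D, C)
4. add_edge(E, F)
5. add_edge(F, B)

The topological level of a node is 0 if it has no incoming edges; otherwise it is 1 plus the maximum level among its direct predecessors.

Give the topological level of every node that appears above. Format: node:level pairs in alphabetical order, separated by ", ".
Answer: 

Op 1: add_edge(A, D). Edges now: 1
Op 2: add_edge(D, C). Edges now: 2
Op 3: add_edge(D, C) (duplicate, no change). Edges now: 2
Op 4: add_edge(E, F). Edges now: 3
Op 5: add_edge(F, B). Edges now: 4
Compute levels (Kahn BFS):
  sources (in-degree 0): A, E
  process A: level=0
    A->D: in-degree(D)=0, level(D)=1, enqueue
  process E: level=0
    E->F: in-degree(F)=0, level(F)=1, enqueue
  process D: level=1
    D->C: in-degree(C)=0, level(C)=2, enqueue
  process F: level=1
    F->B: in-degree(B)=0, level(B)=2, enqueue
  process C: level=2
  process B: level=2
All levels: A:0, B:2, C:2, D:1, E:0, F:1

Answer: A:0, B:2, C:2, D:1, E:0, F:1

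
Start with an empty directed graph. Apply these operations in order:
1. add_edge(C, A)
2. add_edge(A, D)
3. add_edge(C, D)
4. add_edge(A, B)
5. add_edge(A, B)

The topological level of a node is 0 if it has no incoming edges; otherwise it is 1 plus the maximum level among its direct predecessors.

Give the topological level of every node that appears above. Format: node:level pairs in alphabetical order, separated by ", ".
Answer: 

Op 1: add_edge(C, A). Edges now: 1
Op 2: add_edge(A, D). Edges now: 2
Op 3: add_edge(C, D). Edges now: 3
Op 4: add_edge(A, B). Edges now: 4
Op 5: add_edge(A, B) (duplicate, no change). Edges now: 4
Compute levels (Kahn BFS):
  sources (in-degree 0): C
  process C: level=0
    C->A: in-degree(A)=0, level(A)=1, enqueue
    C->D: in-degree(D)=1, level(D)>=1
  process A: level=1
    A->B: in-degree(B)=0, level(B)=2, enqueue
    A->D: in-degree(D)=0, level(D)=2, enqueue
  process B: level=2
  process D: level=2
All levels: A:1, B:2, C:0, D:2

Answer: A:1, B:2, C:0, D:2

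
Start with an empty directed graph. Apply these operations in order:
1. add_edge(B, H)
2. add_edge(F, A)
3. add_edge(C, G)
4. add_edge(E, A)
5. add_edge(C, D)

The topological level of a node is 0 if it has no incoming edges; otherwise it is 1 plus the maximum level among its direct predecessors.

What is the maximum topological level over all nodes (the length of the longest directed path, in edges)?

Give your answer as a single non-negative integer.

Op 1: add_edge(B, H). Edges now: 1
Op 2: add_edge(F, A). Edges now: 2
Op 3: add_edge(C, G). Edges now: 3
Op 4: add_edge(E, A). Edges now: 4
Op 5: add_edge(C, D). Edges now: 5
Compute levels (Kahn BFS):
  sources (in-degree 0): B, C, E, F
  process B: level=0
    B->H: in-degree(H)=0, level(H)=1, enqueue
  process C: level=0
    C->D: in-degree(D)=0, level(D)=1, enqueue
    C->G: in-degree(G)=0, level(G)=1, enqueue
  process E: level=0
    E->A: in-degree(A)=1, level(A)>=1
  process F: level=0
    F->A: in-degree(A)=0, level(A)=1, enqueue
  process H: level=1
  process D: level=1
  process G: level=1
  process A: level=1
All levels: A:1, B:0, C:0, D:1, E:0, F:0, G:1, H:1
max level = 1

Answer: 1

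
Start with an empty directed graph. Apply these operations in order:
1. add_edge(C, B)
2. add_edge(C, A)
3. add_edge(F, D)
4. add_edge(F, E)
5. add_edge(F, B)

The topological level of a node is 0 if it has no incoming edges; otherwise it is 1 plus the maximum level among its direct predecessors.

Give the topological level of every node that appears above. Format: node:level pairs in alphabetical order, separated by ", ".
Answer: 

Answer: A:1, B:1, C:0, D:1, E:1, F:0

Derivation:
Op 1: add_edge(C, B). Edges now: 1
Op 2: add_edge(C, A). Edges now: 2
Op 3: add_edge(F, D). Edges now: 3
Op 4: add_edge(F, E). Edges now: 4
Op 5: add_edge(F, B). Edges now: 5
Compute levels (Kahn BFS):
  sources (in-degree 0): C, F
  process C: level=0
    C->A: in-degree(A)=0, level(A)=1, enqueue
    C->B: in-degree(B)=1, level(B)>=1
  process F: level=0
    F->B: in-degree(B)=0, level(B)=1, enqueue
    F->D: in-degree(D)=0, level(D)=1, enqueue
    F->E: in-degree(E)=0, level(E)=1, enqueue
  process A: level=1
  process B: level=1
  process D: level=1
  process E: level=1
All levels: A:1, B:1, C:0, D:1, E:1, F:0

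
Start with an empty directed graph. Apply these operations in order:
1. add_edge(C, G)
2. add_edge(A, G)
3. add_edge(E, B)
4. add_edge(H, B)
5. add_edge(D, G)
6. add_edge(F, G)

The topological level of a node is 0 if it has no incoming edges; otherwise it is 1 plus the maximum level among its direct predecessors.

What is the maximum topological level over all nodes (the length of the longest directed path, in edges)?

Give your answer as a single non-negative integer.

Answer: 1

Derivation:
Op 1: add_edge(C, G). Edges now: 1
Op 2: add_edge(A, G). Edges now: 2
Op 3: add_edge(E, B). Edges now: 3
Op 4: add_edge(H, B). Edges now: 4
Op 5: add_edge(D, G). Edges now: 5
Op 6: add_edge(F, G). Edges now: 6
Compute levels (Kahn BFS):
  sources (in-degree 0): A, C, D, E, F, H
  process A: level=0
    A->G: in-degree(G)=3, level(G)>=1
  process C: level=0
    C->G: in-degree(G)=2, level(G)>=1
  process D: level=0
    D->G: in-degree(G)=1, level(G)>=1
  process E: level=0
    E->B: in-degree(B)=1, level(B)>=1
  process F: level=0
    F->G: in-degree(G)=0, level(G)=1, enqueue
  process H: level=0
    H->B: in-degree(B)=0, level(B)=1, enqueue
  process G: level=1
  process B: level=1
All levels: A:0, B:1, C:0, D:0, E:0, F:0, G:1, H:0
max level = 1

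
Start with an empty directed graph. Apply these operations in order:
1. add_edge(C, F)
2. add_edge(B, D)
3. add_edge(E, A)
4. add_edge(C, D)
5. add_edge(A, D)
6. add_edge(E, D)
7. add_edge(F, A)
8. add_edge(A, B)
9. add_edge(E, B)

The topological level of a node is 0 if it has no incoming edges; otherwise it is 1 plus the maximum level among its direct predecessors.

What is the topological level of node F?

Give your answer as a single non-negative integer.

Op 1: add_edge(C, F). Edges now: 1
Op 2: add_edge(B, D). Edges now: 2
Op 3: add_edge(E, A). Edges now: 3
Op 4: add_edge(C, D). Edges now: 4
Op 5: add_edge(A, D). Edges now: 5
Op 6: add_edge(E, D). Edges now: 6
Op 7: add_edge(F, A). Edges now: 7
Op 8: add_edge(A, B). Edges now: 8
Op 9: add_edge(E, B). Edges now: 9
Compute levels (Kahn BFS):
  sources (in-degree 0): C, E
  process C: level=0
    C->D: in-degree(D)=3, level(D)>=1
    C->F: in-degree(F)=0, level(F)=1, enqueue
  process E: level=0
    E->A: in-degree(A)=1, level(A)>=1
    E->B: in-degree(B)=1, level(B)>=1
    E->D: in-degree(D)=2, level(D)>=1
  process F: level=1
    F->A: in-degree(A)=0, level(A)=2, enqueue
  process A: level=2
    A->B: in-degree(B)=0, level(B)=3, enqueue
    A->D: in-degree(D)=1, level(D)>=3
  process B: level=3
    B->D: in-degree(D)=0, level(D)=4, enqueue
  process D: level=4
All levels: A:2, B:3, C:0, D:4, E:0, F:1
level(F) = 1

Answer: 1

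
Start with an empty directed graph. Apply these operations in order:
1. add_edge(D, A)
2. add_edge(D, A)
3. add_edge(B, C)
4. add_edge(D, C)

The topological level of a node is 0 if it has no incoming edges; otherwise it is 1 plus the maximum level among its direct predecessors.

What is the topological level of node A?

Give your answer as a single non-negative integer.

Op 1: add_edge(D, A). Edges now: 1
Op 2: add_edge(D, A) (duplicate, no change). Edges now: 1
Op 3: add_edge(B, C). Edges now: 2
Op 4: add_edge(D, C). Edges now: 3
Compute levels (Kahn BFS):
  sources (in-degree 0): B, D
  process B: level=0
    B->C: in-degree(C)=1, level(C)>=1
  process D: level=0
    D->A: in-degree(A)=0, level(A)=1, enqueue
    D->C: in-degree(C)=0, level(C)=1, enqueue
  process A: level=1
  process C: level=1
All levels: A:1, B:0, C:1, D:0
level(A) = 1

Answer: 1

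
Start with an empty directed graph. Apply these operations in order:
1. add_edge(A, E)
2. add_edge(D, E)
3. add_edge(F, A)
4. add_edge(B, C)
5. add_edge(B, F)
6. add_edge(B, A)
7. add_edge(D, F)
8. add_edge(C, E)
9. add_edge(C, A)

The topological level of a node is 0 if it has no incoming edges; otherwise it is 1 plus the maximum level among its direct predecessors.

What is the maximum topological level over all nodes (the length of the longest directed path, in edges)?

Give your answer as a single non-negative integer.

Answer: 3

Derivation:
Op 1: add_edge(A, E). Edges now: 1
Op 2: add_edge(D, E). Edges now: 2
Op 3: add_edge(F, A). Edges now: 3
Op 4: add_edge(B, C). Edges now: 4
Op 5: add_edge(B, F). Edges now: 5
Op 6: add_edge(B, A). Edges now: 6
Op 7: add_edge(D, F). Edges now: 7
Op 8: add_edge(C, E). Edges now: 8
Op 9: add_edge(C, A). Edges now: 9
Compute levels (Kahn BFS):
  sources (in-degree 0): B, D
  process B: level=0
    B->A: in-degree(A)=2, level(A)>=1
    B->C: in-degree(C)=0, level(C)=1, enqueue
    B->F: in-degree(F)=1, level(F)>=1
  process D: level=0
    D->E: in-degree(E)=2, level(E)>=1
    D->F: in-degree(F)=0, level(F)=1, enqueue
  process C: level=1
    C->A: in-degree(A)=1, level(A)>=2
    C->E: in-degree(E)=1, level(E)>=2
  process F: level=1
    F->A: in-degree(A)=0, level(A)=2, enqueue
  process A: level=2
    A->E: in-degree(E)=0, level(E)=3, enqueue
  process E: level=3
All levels: A:2, B:0, C:1, D:0, E:3, F:1
max level = 3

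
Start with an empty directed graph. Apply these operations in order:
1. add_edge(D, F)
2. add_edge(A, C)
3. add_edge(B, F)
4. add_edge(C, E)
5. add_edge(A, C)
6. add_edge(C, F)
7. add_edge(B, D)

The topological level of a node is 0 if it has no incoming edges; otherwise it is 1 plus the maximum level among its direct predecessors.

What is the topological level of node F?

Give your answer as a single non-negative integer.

Op 1: add_edge(D, F). Edges now: 1
Op 2: add_edge(A, C). Edges now: 2
Op 3: add_edge(B, F). Edges now: 3
Op 4: add_edge(C, E). Edges now: 4
Op 5: add_edge(A, C) (duplicate, no change). Edges now: 4
Op 6: add_edge(C, F). Edges now: 5
Op 7: add_edge(B, D). Edges now: 6
Compute levels (Kahn BFS):
  sources (in-degree 0): A, B
  process A: level=0
    A->C: in-degree(C)=0, level(C)=1, enqueue
  process B: level=0
    B->D: in-degree(D)=0, level(D)=1, enqueue
    B->F: in-degree(F)=2, level(F)>=1
  process C: level=1
    C->E: in-degree(E)=0, level(E)=2, enqueue
    C->F: in-degree(F)=1, level(F)>=2
  process D: level=1
    D->F: in-degree(F)=0, level(F)=2, enqueue
  process E: level=2
  process F: level=2
All levels: A:0, B:0, C:1, D:1, E:2, F:2
level(F) = 2

Answer: 2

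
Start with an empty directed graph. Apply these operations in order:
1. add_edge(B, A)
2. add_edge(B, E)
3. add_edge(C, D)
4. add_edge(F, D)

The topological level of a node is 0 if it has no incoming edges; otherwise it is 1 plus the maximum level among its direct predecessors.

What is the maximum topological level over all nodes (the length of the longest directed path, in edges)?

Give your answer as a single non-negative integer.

Answer: 1

Derivation:
Op 1: add_edge(B, A). Edges now: 1
Op 2: add_edge(B, E). Edges now: 2
Op 3: add_edge(C, D). Edges now: 3
Op 4: add_edge(F, D). Edges now: 4
Compute levels (Kahn BFS):
  sources (in-degree 0): B, C, F
  process B: level=0
    B->A: in-degree(A)=0, level(A)=1, enqueue
    B->E: in-degree(E)=0, level(E)=1, enqueue
  process C: level=0
    C->D: in-degree(D)=1, level(D)>=1
  process F: level=0
    F->D: in-degree(D)=0, level(D)=1, enqueue
  process A: level=1
  process E: level=1
  process D: level=1
All levels: A:1, B:0, C:0, D:1, E:1, F:0
max level = 1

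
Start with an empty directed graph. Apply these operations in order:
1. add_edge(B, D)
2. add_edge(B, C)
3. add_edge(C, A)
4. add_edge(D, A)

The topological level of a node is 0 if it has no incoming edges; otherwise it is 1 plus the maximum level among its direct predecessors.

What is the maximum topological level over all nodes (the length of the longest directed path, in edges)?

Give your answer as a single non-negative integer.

Op 1: add_edge(B, D). Edges now: 1
Op 2: add_edge(B, C). Edges now: 2
Op 3: add_edge(C, A). Edges now: 3
Op 4: add_edge(D, A). Edges now: 4
Compute levels (Kahn BFS):
  sources (in-degree 0): B
  process B: level=0
    B->C: in-degree(C)=0, level(C)=1, enqueue
    B->D: in-degree(D)=0, level(D)=1, enqueue
  process C: level=1
    C->A: in-degree(A)=1, level(A)>=2
  process D: level=1
    D->A: in-degree(A)=0, level(A)=2, enqueue
  process A: level=2
All levels: A:2, B:0, C:1, D:1
max level = 2

Answer: 2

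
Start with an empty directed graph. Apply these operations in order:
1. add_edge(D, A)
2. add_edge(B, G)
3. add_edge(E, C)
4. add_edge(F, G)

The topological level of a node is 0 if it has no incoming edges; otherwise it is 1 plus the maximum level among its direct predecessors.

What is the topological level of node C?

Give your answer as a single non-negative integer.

Answer: 1

Derivation:
Op 1: add_edge(D, A). Edges now: 1
Op 2: add_edge(B, G). Edges now: 2
Op 3: add_edge(E, C). Edges now: 3
Op 4: add_edge(F, G). Edges now: 4
Compute levels (Kahn BFS):
  sources (in-degree 0): B, D, E, F
  process B: level=0
    B->G: in-degree(G)=1, level(G)>=1
  process D: level=0
    D->A: in-degree(A)=0, level(A)=1, enqueue
  process E: level=0
    E->C: in-degree(C)=0, level(C)=1, enqueue
  process F: level=0
    F->G: in-degree(G)=0, level(G)=1, enqueue
  process A: level=1
  process C: level=1
  process G: level=1
All levels: A:1, B:0, C:1, D:0, E:0, F:0, G:1
level(C) = 1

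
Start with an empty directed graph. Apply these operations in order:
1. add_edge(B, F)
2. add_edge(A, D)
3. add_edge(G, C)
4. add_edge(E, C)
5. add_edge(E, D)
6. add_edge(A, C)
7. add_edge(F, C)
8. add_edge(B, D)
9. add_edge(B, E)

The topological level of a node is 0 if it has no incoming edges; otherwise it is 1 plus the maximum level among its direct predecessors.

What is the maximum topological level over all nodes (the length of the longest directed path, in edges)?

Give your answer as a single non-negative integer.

Op 1: add_edge(B, F). Edges now: 1
Op 2: add_edge(A, D). Edges now: 2
Op 3: add_edge(G, C). Edges now: 3
Op 4: add_edge(E, C). Edges now: 4
Op 5: add_edge(E, D). Edges now: 5
Op 6: add_edge(A, C). Edges now: 6
Op 7: add_edge(F, C). Edges now: 7
Op 8: add_edge(B, D). Edges now: 8
Op 9: add_edge(B, E). Edges now: 9
Compute levels (Kahn BFS):
  sources (in-degree 0): A, B, G
  process A: level=0
    A->C: in-degree(C)=3, level(C)>=1
    A->D: in-degree(D)=2, level(D)>=1
  process B: level=0
    B->D: in-degree(D)=1, level(D)>=1
    B->E: in-degree(E)=0, level(E)=1, enqueue
    B->F: in-degree(F)=0, level(F)=1, enqueue
  process G: level=0
    G->C: in-degree(C)=2, level(C)>=1
  process E: level=1
    E->C: in-degree(C)=1, level(C)>=2
    E->D: in-degree(D)=0, level(D)=2, enqueue
  process F: level=1
    F->C: in-degree(C)=0, level(C)=2, enqueue
  process D: level=2
  process C: level=2
All levels: A:0, B:0, C:2, D:2, E:1, F:1, G:0
max level = 2

Answer: 2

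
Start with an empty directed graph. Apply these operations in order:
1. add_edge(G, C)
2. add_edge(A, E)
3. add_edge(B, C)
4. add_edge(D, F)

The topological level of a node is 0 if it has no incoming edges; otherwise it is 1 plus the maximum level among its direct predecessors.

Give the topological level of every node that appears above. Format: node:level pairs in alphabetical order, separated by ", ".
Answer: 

Op 1: add_edge(G, C). Edges now: 1
Op 2: add_edge(A, E). Edges now: 2
Op 3: add_edge(B, C). Edges now: 3
Op 4: add_edge(D, F). Edges now: 4
Compute levels (Kahn BFS):
  sources (in-degree 0): A, B, D, G
  process A: level=0
    A->E: in-degree(E)=0, level(E)=1, enqueue
  process B: level=0
    B->C: in-degree(C)=1, level(C)>=1
  process D: level=0
    D->F: in-degree(F)=0, level(F)=1, enqueue
  process G: level=0
    G->C: in-degree(C)=0, level(C)=1, enqueue
  process E: level=1
  process F: level=1
  process C: level=1
All levels: A:0, B:0, C:1, D:0, E:1, F:1, G:0

Answer: A:0, B:0, C:1, D:0, E:1, F:1, G:0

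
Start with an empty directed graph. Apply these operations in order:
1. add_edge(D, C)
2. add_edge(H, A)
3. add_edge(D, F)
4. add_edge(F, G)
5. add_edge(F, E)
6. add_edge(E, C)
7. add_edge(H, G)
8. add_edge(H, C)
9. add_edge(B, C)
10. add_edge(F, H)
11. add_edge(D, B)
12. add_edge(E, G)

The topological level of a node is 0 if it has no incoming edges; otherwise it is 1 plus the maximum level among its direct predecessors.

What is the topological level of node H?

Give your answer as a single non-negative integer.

Op 1: add_edge(D, C). Edges now: 1
Op 2: add_edge(H, A). Edges now: 2
Op 3: add_edge(D, F). Edges now: 3
Op 4: add_edge(F, G). Edges now: 4
Op 5: add_edge(F, E). Edges now: 5
Op 6: add_edge(E, C). Edges now: 6
Op 7: add_edge(H, G). Edges now: 7
Op 8: add_edge(H, C). Edges now: 8
Op 9: add_edge(B, C). Edges now: 9
Op 10: add_edge(F, H). Edges now: 10
Op 11: add_edge(D, B). Edges now: 11
Op 12: add_edge(E, G). Edges now: 12
Compute levels (Kahn BFS):
  sources (in-degree 0): D
  process D: level=0
    D->B: in-degree(B)=0, level(B)=1, enqueue
    D->C: in-degree(C)=3, level(C)>=1
    D->F: in-degree(F)=0, level(F)=1, enqueue
  process B: level=1
    B->C: in-degree(C)=2, level(C)>=2
  process F: level=1
    F->E: in-degree(E)=0, level(E)=2, enqueue
    F->G: in-degree(G)=2, level(G)>=2
    F->H: in-degree(H)=0, level(H)=2, enqueue
  process E: level=2
    E->C: in-degree(C)=1, level(C)>=3
    E->G: in-degree(G)=1, level(G)>=3
  process H: level=2
    H->A: in-degree(A)=0, level(A)=3, enqueue
    H->C: in-degree(C)=0, level(C)=3, enqueue
    H->G: in-degree(G)=0, level(G)=3, enqueue
  process A: level=3
  process C: level=3
  process G: level=3
All levels: A:3, B:1, C:3, D:0, E:2, F:1, G:3, H:2
level(H) = 2

Answer: 2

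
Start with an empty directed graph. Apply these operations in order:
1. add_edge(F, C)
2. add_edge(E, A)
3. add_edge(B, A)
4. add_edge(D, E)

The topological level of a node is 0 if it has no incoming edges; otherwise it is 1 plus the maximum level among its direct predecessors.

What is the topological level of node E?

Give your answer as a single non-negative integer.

Answer: 1

Derivation:
Op 1: add_edge(F, C). Edges now: 1
Op 2: add_edge(E, A). Edges now: 2
Op 3: add_edge(B, A). Edges now: 3
Op 4: add_edge(D, E). Edges now: 4
Compute levels (Kahn BFS):
  sources (in-degree 0): B, D, F
  process B: level=0
    B->A: in-degree(A)=1, level(A)>=1
  process D: level=0
    D->E: in-degree(E)=0, level(E)=1, enqueue
  process F: level=0
    F->C: in-degree(C)=0, level(C)=1, enqueue
  process E: level=1
    E->A: in-degree(A)=0, level(A)=2, enqueue
  process C: level=1
  process A: level=2
All levels: A:2, B:0, C:1, D:0, E:1, F:0
level(E) = 1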